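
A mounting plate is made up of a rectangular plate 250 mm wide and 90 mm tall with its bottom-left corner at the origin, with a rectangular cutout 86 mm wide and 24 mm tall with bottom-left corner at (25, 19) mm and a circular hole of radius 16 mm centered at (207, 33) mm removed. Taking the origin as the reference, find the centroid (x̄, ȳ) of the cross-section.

x̄ = 127.63 mm, ȳ = 46.96 mm

plate: A = 250 × 90 = 22500.00, centroid at (125.00, 45.00).
hole 1: A = −(86 × 24) = -2064.00, centroid at (68.00, 31.00).
hole 2: A = −π·16² = -804.25, centroid at (207.00, 33.00).
ΣA = 19631.75 mm², ΣAx̄ = 2505668.72 mm³, ΣAȳ = 921975.83 mm³.
x̄ = 2505668.72/19631.75 = 127.63 mm; ȳ = 921975.83/19631.75 = 46.96 mm.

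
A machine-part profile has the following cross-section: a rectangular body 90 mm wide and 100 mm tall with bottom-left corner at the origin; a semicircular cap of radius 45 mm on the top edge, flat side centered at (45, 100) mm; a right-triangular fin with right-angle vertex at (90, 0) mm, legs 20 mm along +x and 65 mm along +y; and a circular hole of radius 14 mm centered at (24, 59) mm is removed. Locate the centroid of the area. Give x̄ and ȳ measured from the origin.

x̄ = 48.81 mm, ȳ = 66.03 mm

rectangular body: A = 90 × 100 = 9000.00, centroid at (45.00, 50.00).
semicircular top: A = ½π·45² = 3180.86, centroid at (45.00, 119.10).
triangular fin: A = ½·20·65 = 650.00, centroid at (96.67, 21.67).
hole: A = −π·14² = -615.75, centroid at (24.00, 59.00).
ΣA = 12215.11 mm², ΣAx̄ = 596194.10 mm³, ΣAȳ = 806590.21 mm³.
x̄ = 596194.10/12215.11 = 48.81 mm; ȳ = 806590.21/12215.11 = 66.03 mm.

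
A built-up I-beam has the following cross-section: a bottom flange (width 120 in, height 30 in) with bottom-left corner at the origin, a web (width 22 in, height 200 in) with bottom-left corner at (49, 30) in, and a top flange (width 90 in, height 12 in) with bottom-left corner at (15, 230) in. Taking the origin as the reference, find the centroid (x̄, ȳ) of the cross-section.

x̄ = 60.00 in, ȳ = 97.01 in

bottom flange: A = 120 × 30 = 3600.00, centroid at (60.00, 15.00).
web: A = 22 × 200 = 4400.00, centroid at (60.00, 130.00).
top flange: A = 90 × 12 = 1080.00, centroid at (60.00, 236.00).
ΣA = 9080.00 in², ΣAx̄ = 544800.00 in³, ΣAȳ = 880880.00 in³.
x̄ = 544800.00/9080.00 = 60.00 in; ȳ = 880880.00/9080.00 = 97.01 in.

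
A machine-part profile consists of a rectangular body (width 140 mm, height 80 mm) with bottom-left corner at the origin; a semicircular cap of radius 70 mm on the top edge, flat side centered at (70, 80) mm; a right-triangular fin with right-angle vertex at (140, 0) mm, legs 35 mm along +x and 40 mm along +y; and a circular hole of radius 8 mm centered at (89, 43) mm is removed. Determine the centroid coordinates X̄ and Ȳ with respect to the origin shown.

X̄ = 72.75 mm, Ȳ = 66.67 mm

Part | A | x̄ᵢ | ȳᵢ | A·x̄ᵢ | A·ȳᵢ
rectangular body | 11200.00 | 70.00 | 40.00 | 784000.00 | 448000.00
semicircular top | 7696.90 | 70.00 | 109.71 | 538783.14 | 844418.83
triangular fin | 700.00 | 151.67 | 13.33 | 106166.67 | 9333.33
hole | -201.06 | 89.00 | 43.00 | -17894.51 | -8645.66
Σ | 19395.84 |  |  | 1411055.30 | 1293106.50
X̄ = 1411055.30 / 19395.84 = 72.75 mm
Ȳ = 1293106.50 / 19395.84 = 66.67 mm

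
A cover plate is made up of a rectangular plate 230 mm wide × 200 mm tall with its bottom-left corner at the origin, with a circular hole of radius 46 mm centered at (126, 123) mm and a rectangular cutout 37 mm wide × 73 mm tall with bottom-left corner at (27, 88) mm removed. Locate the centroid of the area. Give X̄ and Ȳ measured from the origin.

X̄ = 118.13 mm, Ȳ = 94.02 mm

Part | A | x̄ᵢ | ȳᵢ | A·x̄ᵢ | A·ȳᵢ
plate | 46000.00 | 115.00 | 100.00 | 5290000.00 | 4600000.00
hole 1 | -6647.61 | 126.00 | 123.00 | -837598.87 | -817656.04
hole 2 | -2701.00 | 45.50 | 124.50 | -122895.50 | -336274.50
Σ | 36651.39 |  |  | 4329505.63 | 3446069.46
X̄ = 4329505.63 / 36651.39 = 118.13 mm
Ȳ = 3446069.46 / 36651.39 = 94.02 mm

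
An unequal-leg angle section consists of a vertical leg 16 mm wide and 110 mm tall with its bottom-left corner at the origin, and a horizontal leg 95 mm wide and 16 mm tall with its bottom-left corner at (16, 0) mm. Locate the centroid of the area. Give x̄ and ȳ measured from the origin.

x̄ = 33.72 mm, ȳ = 33.22 mm

Part | A | x̄ᵢ | ȳᵢ | A·x̄ᵢ | A·ȳᵢ
vertical leg | 1760.00 | 8.00 | 55.00 | 14080.00 | 96800.00
horizontal leg | 1520.00 | 63.50 | 8.00 | 96520.00 | 12160.00
Σ | 3280.00 |  |  | 110600.00 | 108960.00
x̄ = 110600.00 / 3280.00 = 33.72 mm
ȳ = 108960.00 / 3280.00 = 33.22 mm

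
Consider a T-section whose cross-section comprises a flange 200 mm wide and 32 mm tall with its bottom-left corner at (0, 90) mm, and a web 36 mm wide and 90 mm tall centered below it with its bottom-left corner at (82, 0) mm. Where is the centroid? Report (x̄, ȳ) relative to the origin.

x̄ = 100.00 mm, ȳ = 85.50 mm

web: A = 36 × 90 = 3240.00, centroid at (100.00, 45.00).
flange: A = 200 × 32 = 6400.00, centroid at (100.00, 106.00).
ΣA = 9640.00 mm², ΣAx̄ = 964000.00 mm³, ΣAȳ = 824200.00 mm³.
x̄ = 964000.00/9640.00 = 100.00 mm; ȳ = 824200.00/9640.00 = 85.50 mm.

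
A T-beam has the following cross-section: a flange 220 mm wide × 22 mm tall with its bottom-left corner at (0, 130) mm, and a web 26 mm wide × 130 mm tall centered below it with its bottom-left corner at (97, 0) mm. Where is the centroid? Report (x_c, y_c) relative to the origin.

x_c = 110.00 mm, y_c = 109.75 mm

web: A = 26 × 130 = 3380.00, centroid at (110.00, 65.00).
flange: A = 220 × 22 = 4840.00, centroid at (110.00, 141.00).
ΣA = 8220.00 mm², ΣAx_c = 904200.00 mm³, ΣAy_c = 902140.00 mm³.
x_c = 904200.00/8220.00 = 110.00 mm; y_c = 902140.00/8220.00 = 109.75 mm.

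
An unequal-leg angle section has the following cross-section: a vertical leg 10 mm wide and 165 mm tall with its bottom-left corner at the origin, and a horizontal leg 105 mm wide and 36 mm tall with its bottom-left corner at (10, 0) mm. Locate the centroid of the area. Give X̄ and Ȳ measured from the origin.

vertical leg: A = 10 × 165 = 1650.00, centroid at (5.00, 82.50).
horizontal leg: A = 105 × 36 = 3780.00, centroid at (62.50, 18.00).
ΣA = 5430.00 mm², ΣAX̄ = 244500.00 mm³, ΣAȲ = 204165.00 mm³.
X̄ = 244500.00/5430.00 = 45.03 mm; Ȳ = 204165.00/5430.00 = 37.60 mm.

X̄ = 45.03 mm, Ȳ = 37.60 mm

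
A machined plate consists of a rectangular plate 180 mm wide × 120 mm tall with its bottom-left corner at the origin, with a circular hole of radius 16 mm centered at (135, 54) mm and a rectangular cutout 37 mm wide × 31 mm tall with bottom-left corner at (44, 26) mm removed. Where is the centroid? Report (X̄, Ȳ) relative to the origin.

X̄ = 89.76 mm, Ȳ = 61.33 mm

plate: A = 180 × 120 = 21600.00, centroid at (90.00, 60.00).
hole 1: A = −π·16² = -804.25, centroid at (135.00, 54.00).
hole 2: A = −(37 × 31) = -1147.00, centroid at (62.50, 41.50).
ΣA = 19648.75 mm²
ΣAX̄ = (21600.00)(90.00) + (-804.25)(135.00) + (-1147.00)(62.50) = 1763739.06 mm³
ΣAȲ = (21600.00)(60.00) + (-804.25)(54.00) + (-1147.00)(41.50) = 1204970.12 mm³
X̄ = 1763739.06 / 19648.75 = 89.76 mm
Ȳ = 1204970.12 / 19648.75 = 61.33 mm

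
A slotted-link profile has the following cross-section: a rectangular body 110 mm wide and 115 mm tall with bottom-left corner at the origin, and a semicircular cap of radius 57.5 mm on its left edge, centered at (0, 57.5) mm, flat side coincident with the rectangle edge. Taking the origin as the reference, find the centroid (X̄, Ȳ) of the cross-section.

X̄ = 31.89 mm, Ȳ = 57.50 mm

rectangular body: A = 110 × 115 = 12650.00, centroid at (55.00, 57.50).
semicircular end: A = ½π·57.5² = 5193.45, centroid at (-24.40, 57.50).
ΣA = 17843.45 mm², ΣAX̄ = 569010.42 mm³, ΣAȲ = 1025998.11 mm³.
X̄ = 569010.42/17843.45 = 31.89 mm; Ȳ = 1025998.11/17843.45 = 57.50 mm.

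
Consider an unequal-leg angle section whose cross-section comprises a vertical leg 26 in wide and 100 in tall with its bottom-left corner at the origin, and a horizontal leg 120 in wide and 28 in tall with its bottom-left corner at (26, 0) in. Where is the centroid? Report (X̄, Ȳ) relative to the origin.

X̄ = 54.15 in, Ȳ = 29.70 in

vertical leg: A = 26 × 100 = 2600.00, centroid at (13.00, 50.00).
horizontal leg: A = 120 × 28 = 3360.00, centroid at (86.00, 14.00).
ΣA = 5960.00 in², ΣAX̄ = 322760.00 in³, ΣAȲ = 177040.00 in³.
X̄ = 322760.00/5960.00 = 54.15 in; Ȳ = 177040.00/5960.00 = 29.70 in.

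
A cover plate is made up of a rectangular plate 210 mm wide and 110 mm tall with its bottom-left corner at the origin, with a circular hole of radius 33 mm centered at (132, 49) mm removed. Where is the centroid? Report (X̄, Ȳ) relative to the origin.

X̄ = 100.31 mm, Ȳ = 56.04 mm

plate: A = 210 × 110 = 23100.00, centroid at (105.00, 55.00).
hole: A = −π·33² = -3421.19, centroid at (132.00, 49.00).
ΣA = 19678.81 mm²
ΣAX̄ = (23100.00)(105.00) + (-3421.19)(132.00) = 1973902.34 mm³
ΣAȲ = (23100.00)(55.00) + (-3421.19)(49.00) = 1102861.47 mm³
X̄ = 1973902.34 / 19678.81 = 100.31 mm
Ȳ = 1102861.47 / 19678.81 = 56.04 mm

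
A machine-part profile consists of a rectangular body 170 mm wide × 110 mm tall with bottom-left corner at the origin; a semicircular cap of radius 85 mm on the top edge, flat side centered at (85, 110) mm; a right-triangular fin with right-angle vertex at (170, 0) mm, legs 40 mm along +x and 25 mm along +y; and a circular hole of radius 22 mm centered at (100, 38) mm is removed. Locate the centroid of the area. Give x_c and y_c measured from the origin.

x_c = 85.91 mm, y_c = 90.69 mm

Part | A | x̄ᵢ | ȳᵢ | A·x̄ᵢ | A·ȳᵢ
rectangular body | 18700.00 | 85.00 | 55.00 | 1589500.00 | 1028500.00
semicircular top | 11349.00 | 85.00 | 146.08 | 964665.29 | 1657807.05
triangular fin | 500.00 | 183.33 | 8.33 | 91666.67 | 4166.67
hole | -1520.53 | 100.00 | 38.00 | -152053.08 | -57780.17
Σ | 29028.47 |  |  | 2493778.88 | 2632693.54
x_c = 2493778.88 / 29028.47 = 85.91 mm
y_c = 2632693.54 / 29028.47 = 90.69 mm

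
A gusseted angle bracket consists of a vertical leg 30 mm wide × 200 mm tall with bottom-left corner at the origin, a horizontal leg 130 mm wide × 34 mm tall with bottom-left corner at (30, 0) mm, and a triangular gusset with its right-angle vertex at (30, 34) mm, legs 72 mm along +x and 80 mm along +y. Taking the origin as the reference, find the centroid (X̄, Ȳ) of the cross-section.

X̄ = 50.03 mm, Ȳ = 63.90 mm

vertical leg: A = 30 × 200 = 6000.00, centroid at (15.00, 100.00).
horizontal leg: A = 130 × 34 = 4420.00, centroid at (95.00, 17.00).
gusset: A = ½·72·80 = 2880.00, centroid at (54.00, 60.67).
ΣA = 13300.00 mm², ΣAX̄ = 665420.00 mm³, ΣAȲ = 849860.00 mm³.
X̄ = 665420.00/13300.00 = 50.03 mm; Ȳ = 849860.00/13300.00 = 63.90 mm.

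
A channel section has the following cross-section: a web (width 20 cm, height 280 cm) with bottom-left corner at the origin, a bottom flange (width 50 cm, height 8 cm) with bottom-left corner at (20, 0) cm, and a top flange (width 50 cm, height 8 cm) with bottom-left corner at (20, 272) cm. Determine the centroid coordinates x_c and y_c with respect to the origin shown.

web: A = 20 × 280 = 5600.00, centroid at (10.00, 140.00).
bottom flange: A = 50 × 8 = 400.00, centroid at (45.00, 4.00).
top flange: A = 50 × 8 = 400.00, centroid at (45.00, 276.00).
ΣA = 6400.00 cm², ΣAx_c = 92000.00 cm³, ΣAy_c = 896000.00 cm³.
x_c = 92000.00/6400.00 = 14.38 cm; y_c = 896000.00/6400.00 = 140.00 cm.

x_c = 14.38 cm, y_c = 140.00 cm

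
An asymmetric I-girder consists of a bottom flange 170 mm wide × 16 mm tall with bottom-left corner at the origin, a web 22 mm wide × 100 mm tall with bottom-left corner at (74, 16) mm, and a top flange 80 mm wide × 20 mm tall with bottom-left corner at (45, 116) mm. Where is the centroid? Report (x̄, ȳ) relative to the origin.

x̄ = 85.00 mm, ȳ = 56.53 mm

bottom flange: A = 170 × 16 = 2720.00, centroid at (85.00, 8.00).
web: A = 22 × 100 = 2200.00, centroid at (85.00, 66.00).
top flange: A = 80 × 20 = 1600.00, centroid at (85.00, 126.00).
ΣA = 6520.00 mm²
ΣAx̄ = (2720.00)(85.00) + (2200.00)(85.00) + (1600.00)(85.00) = 554200.00 mm³
ΣAȳ = (2720.00)(8.00) + (2200.00)(66.00) + (1600.00)(126.00) = 368560.00 mm³
x̄ = 554200.00 / 6520.00 = 85.00 mm
ȳ = 368560.00 / 6520.00 = 56.53 mm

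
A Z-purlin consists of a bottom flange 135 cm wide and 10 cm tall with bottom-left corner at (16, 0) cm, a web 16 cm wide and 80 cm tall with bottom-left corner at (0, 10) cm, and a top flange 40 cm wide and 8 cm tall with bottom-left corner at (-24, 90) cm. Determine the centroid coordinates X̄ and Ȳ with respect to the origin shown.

X̄ = 41.25 cm, Ȳ = 34.18 cm

bottom flange: A = 135 × 10 = 1350.00, centroid at (83.50, 5.00).
web: A = 16 × 80 = 1280.00, centroid at (8.00, 50.00).
top flange: A = 40 × 8 = 320.00, centroid at (-4.00, 94.00).
ΣA = 2950.00 cm²
ΣAX̄ = (1350.00)(83.50) + (1280.00)(8.00) + (320.00)(-4.00) = 121685.00 cm³
ΣAȲ = (1350.00)(5.00) + (1280.00)(50.00) + (320.00)(94.00) = 100830.00 cm³
X̄ = 121685.00 / 2950.00 = 41.25 cm
Ȳ = 100830.00 / 2950.00 = 34.18 cm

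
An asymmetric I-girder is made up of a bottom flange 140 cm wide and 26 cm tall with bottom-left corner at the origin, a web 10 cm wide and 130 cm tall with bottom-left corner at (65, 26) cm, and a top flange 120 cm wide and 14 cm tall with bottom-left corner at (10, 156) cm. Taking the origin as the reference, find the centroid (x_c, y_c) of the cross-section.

x_c = 70.00 cm, y_c = 66.38 cm

bottom flange: A = 140 × 26 = 3640.00, centroid at (70.00, 13.00).
web: A = 10 × 130 = 1300.00, centroid at (70.00, 91.00).
top flange: A = 120 × 14 = 1680.00, centroid at (70.00, 163.00).
ΣA = 6620.00 cm²
ΣAx_c = (3640.00)(70.00) + (1300.00)(70.00) + (1680.00)(70.00) = 463400.00 cm³
ΣAy_c = (3640.00)(13.00) + (1300.00)(91.00) + (1680.00)(163.00) = 439460.00 cm³
x_c = 463400.00 / 6620.00 = 70.00 cm
y_c = 439460.00 / 6620.00 = 66.38 cm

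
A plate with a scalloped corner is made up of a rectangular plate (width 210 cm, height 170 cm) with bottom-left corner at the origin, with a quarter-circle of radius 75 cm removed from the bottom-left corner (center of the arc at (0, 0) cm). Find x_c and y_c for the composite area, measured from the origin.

x_c = 115.33 cm, y_c = 92.51 cm

plate: A = 210 × 170 = 35700.00, centroid at (105.00, 85.00).
removed quarter-circle: A = −¼π·75² = -4417.86, centroid at (31.83, 31.83).
ΣA = 31282.14 cm²
ΣAx_c = (35700.00)(105.00) + (-4417.86)(31.83) = 3607875.00 cm³
ΣAy_c = (35700.00)(85.00) + (-4417.86)(31.83) = 2893875.00 cm³
x_c = 3607875.00 / 31282.14 = 115.33 cm
y_c = 2893875.00 / 31282.14 = 92.51 cm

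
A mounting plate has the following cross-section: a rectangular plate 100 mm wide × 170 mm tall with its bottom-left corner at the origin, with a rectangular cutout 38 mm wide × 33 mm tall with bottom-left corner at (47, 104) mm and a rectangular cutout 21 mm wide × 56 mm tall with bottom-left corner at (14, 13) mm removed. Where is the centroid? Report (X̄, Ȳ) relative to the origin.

X̄ = 50.68 mm, Ȳ = 85.50 mm

plate: A = 100 × 170 = 17000.00, centroid at (50.00, 85.00).
hole 1: A = −(38 × 33) = -1254.00, centroid at (66.00, 120.50).
hole 2: A = −(21 × 56) = -1176.00, centroid at (24.50, 41.00).
ΣA = 14570.00 mm²
ΣAX̄ = (17000.00)(50.00) + (-1254.00)(66.00) + (-1176.00)(24.50) = 738424.00 mm³
ΣAȲ = (17000.00)(85.00) + (-1254.00)(120.50) + (-1176.00)(41.00) = 1245677.00 mm³
X̄ = 738424.00 / 14570.00 = 50.68 mm
Ȳ = 1245677.00 / 14570.00 = 85.50 mm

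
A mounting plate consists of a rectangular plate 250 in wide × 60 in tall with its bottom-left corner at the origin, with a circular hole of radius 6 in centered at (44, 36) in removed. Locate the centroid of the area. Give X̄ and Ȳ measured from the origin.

X̄ = 125.62 in, Ȳ = 29.95 in

plate: A = 250 × 60 = 15000.00, centroid at (125.00, 30.00).
hole: A = −π·6² = -113.10, centroid at (44.00, 36.00).
ΣA = 14886.90 in², ΣAX̄ = 1870023.72 in³, ΣAȲ = 445928.50 in³.
X̄ = 1870023.72/14886.90 = 125.62 in; Ȳ = 445928.50/14886.90 = 29.95 in.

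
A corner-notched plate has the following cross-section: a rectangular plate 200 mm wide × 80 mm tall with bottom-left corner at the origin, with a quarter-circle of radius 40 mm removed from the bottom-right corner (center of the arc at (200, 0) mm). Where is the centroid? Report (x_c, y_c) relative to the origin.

plate: A = 200 × 80 = 16000.00, centroid at (100.00, 40.00).
removed quarter-circle: A = −¼π·40² = -1256.64, centroid at (183.02, 16.98).
ΣA = 14743.36 mm²
ΣAx_c = (16000.00)(100.00) + (-1256.64)(183.02) = 1370005.92 mm³
ΣAy_c = (16000.00)(40.00) + (-1256.64)(16.98) = 618666.67 mm³
x_c = 1370005.92 / 14743.36 = 92.92 mm
y_c = 618666.67 / 14743.36 = 41.96 mm

x_c = 92.92 mm, y_c = 41.96 mm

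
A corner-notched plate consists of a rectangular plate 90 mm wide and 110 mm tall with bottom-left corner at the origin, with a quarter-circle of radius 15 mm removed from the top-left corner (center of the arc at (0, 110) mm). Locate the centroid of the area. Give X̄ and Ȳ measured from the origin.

plate: A = 90 × 110 = 9900.00, centroid at (45.00, 55.00).
removed quarter-circle: A = −¼π·15² = -176.71, centroid at (6.37, 103.63).
ΣA = 9723.29 mm²
ΣAX̄ = (9900.00)(45.00) + (-176.71)(6.37) = 444375.00 mm³
ΣAȲ = (9900.00)(55.00) + (-176.71)(103.63) = 526186.40 mm³
X̄ = 444375.00 / 9723.29 = 45.70 mm
Ȳ = 526186.40 / 9723.29 = 54.12 mm

X̄ = 45.70 mm, Ȳ = 54.12 mm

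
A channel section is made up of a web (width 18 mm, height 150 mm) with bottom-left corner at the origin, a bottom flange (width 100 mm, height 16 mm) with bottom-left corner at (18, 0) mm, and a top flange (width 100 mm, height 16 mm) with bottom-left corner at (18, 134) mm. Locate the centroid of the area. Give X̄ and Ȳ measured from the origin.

X̄ = 41.00 mm, Ȳ = 75.00 mm

web: A = 18 × 150 = 2700.00, centroid at (9.00, 75.00).
bottom flange: A = 100 × 16 = 1600.00, centroid at (68.00, 8.00).
top flange: A = 100 × 16 = 1600.00, centroid at (68.00, 142.00).
ΣA = 5900.00 mm²
ΣAX̄ = (2700.00)(9.00) + (1600.00)(68.00) + (1600.00)(68.00) = 241900.00 mm³
ΣAȲ = (2700.00)(75.00) + (1600.00)(8.00) + (1600.00)(142.00) = 442500.00 mm³
X̄ = 241900.00 / 5900.00 = 41.00 mm
Ȳ = 442500.00 / 5900.00 = 75.00 mm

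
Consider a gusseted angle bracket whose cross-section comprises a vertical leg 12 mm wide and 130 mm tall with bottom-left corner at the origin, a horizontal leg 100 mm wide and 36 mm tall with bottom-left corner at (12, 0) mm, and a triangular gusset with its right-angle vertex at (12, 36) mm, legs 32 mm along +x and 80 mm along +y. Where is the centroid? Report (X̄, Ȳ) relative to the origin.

Part | A | x̄ᵢ | ȳᵢ | A·x̄ᵢ | A·ȳᵢ
vertical leg | 1560.00 | 6.00 | 65.00 | 9360.00 | 101400.00
horizontal leg | 3600.00 | 62.00 | 18.00 | 223200.00 | 64800.00
gusset | 1280.00 | 22.67 | 62.67 | 29013.33 | 80213.33
Σ | 6440.00 |  |  | 261573.33 | 246413.33
X̄ = 261573.33 / 6440.00 = 40.62 mm
Ȳ = 246413.33 / 6440.00 = 38.26 mm

X̄ = 40.62 mm, Ȳ = 38.26 mm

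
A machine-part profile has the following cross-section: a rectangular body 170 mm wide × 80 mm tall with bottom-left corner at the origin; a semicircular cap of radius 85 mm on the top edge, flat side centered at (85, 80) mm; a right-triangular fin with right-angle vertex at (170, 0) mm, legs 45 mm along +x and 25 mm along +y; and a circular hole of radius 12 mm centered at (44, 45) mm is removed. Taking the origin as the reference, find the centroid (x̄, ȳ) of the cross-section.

Part | A | x̄ᵢ | ȳᵢ | A·x̄ᵢ | A·ȳᵢ
rectangular body | 13600.00 | 85.00 | 40.00 | 1156000.00 | 544000.00
semicircular top | 11349.00 | 85.00 | 116.08 | 964665.29 | 1317336.94
triangular fin | 562.50 | 185.00 | 8.33 | 104062.50 | 4687.50
hole | -452.39 | 44.00 | 45.00 | -19905.13 | -20357.52
Σ | 25059.11 |  |  | 2204822.66 | 1845666.92
x̄ = 2204822.66 / 25059.11 = 87.98 mm
ȳ = 1845666.92 / 25059.11 = 73.65 mm

x̄ = 87.98 mm, ȳ = 73.65 mm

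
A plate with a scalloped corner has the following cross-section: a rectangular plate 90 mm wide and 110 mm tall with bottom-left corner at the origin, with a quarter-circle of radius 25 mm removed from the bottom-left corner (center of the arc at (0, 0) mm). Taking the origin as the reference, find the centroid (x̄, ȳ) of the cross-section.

x̄ = 46.79 mm, ȳ = 57.32 mm

plate: A = 90 × 110 = 9900.00, centroid at (45.00, 55.00).
removed quarter-circle: A = −¼π·25² = -490.87, centroid at (10.61, 10.61).
ΣA = 9409.13 mm², ΣAx̄ = 440291.67 mm³, ΣAȳ = 539291.67 mm³.
x̄ = 440291.67/9409.13 = 46.79 mm; ȳ = 539291.67/9409.13 = 57.32 mm.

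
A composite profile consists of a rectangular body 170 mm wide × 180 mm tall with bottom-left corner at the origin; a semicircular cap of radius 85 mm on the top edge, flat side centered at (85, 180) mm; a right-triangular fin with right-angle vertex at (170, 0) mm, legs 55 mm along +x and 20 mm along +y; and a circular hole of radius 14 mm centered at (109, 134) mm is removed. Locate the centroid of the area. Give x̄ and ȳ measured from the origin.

rectangular body: A = 170 × 180 = 30600.00, centroid at (85.00, 90.00).
semicircular top: A = ½π·85² = 11349.00, centroid at (85.00, 216.08).
triangular fin: A = ½·55·20 = 550.00, centroid at (188.33, 6.67).
hole: A = −π·14² = -615.75, centroid at (109.00, 134.00).
ΣA = 41883.25 mm²
ΣAx̄ = (30600.00)(85.00) + (11349.00)(85.00) + (550.00)(188.33) + (-615.75)(109.00) = 3602131.64 mm³
ΣAȳ = (30600.00)(90.00) + (11349.00)(216.08) + (550.00)(6.67) + (-615.75)(134.00) = 5127393.17 mm³
x̄ = 3602131.64 / 41883.25 = 86.00 mm
ȳ = 5127393.17 / 41883.25 = 122.42 mm

x̄ = 86.00 mm, ȳ = 122.42 mm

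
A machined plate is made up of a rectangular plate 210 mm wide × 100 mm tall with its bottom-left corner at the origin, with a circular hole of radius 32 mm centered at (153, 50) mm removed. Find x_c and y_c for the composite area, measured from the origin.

x_c = 96.32 mm, y_c = 50.00 mm

plate: A = 210 × 100 = 21000.00, centroid at (105.00, 50.00).
hole: A = −π·32² = -3216.99, centroid at (153.00, 50.00).
ΣA = 17783.01 mm², ΣAx_c = 1712800.40 mm³, ΣAy_c = 889150.46 mm³.
x_c = 1712800.40/17783.01 = 96.32 mm; y_c = 889150.46/17783.01 = 50.00 mm.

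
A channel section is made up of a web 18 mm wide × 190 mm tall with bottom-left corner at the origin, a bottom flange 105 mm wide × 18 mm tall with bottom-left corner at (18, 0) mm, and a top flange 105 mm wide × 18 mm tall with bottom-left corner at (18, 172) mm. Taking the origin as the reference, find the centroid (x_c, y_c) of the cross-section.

x_c = 41.29 mm, y_c = 95.00 mm

web: A = 18 × 190 = 3420.00, centroid at (9.00, 95.00).
bottom flange: A = 105 × 18 = 1890.00, centroid at (70.50, 9.00).
top flange: A = 105 × 18 = 1890.00, centroid at (70.50, 181.00).
ΣA = 7200.00 mm²
ΣAx_c = (3420.00)(9.00) + (1890.00)(70.50) + (1890.00)(70.50) = 297270.00 mm³
ΣAy_c = (3420.00)(95.00) + (1890.00)(9.00) + (1890.00)(181.00) = 684000.00 mm³
x_c = 297270.00 / 7200.00 = 41.29 mm
y_c = 684000.00 / 7200.00 = 95.00 mm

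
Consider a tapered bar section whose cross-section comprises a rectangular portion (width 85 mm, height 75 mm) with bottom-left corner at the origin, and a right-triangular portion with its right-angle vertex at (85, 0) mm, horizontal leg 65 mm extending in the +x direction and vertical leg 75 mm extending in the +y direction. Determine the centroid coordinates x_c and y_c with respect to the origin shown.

x_c = 60.25 mm, y_c = 34.04 mm

rectangular portion: A = 85 × 75 = 6375.00, centroid at (42.50, 37.50).
triangular portion: A = ½·65·75 = 2437.50, centroid at (106.67, 25.00).
ΣA = 8812.50 mm²
ΣAx_c = (6375.00)(42.50) + (2437.50)(106.67) = 530937.50 mm³
ΣAy_c = (6375.00)(37.50) + (2437.50)(25.00) = 300000.00 mm³
x_c = 530937.50 / 8812.50 = 60.25 mm
y_c = 300000.00 / 8812.50 = 34.04 mm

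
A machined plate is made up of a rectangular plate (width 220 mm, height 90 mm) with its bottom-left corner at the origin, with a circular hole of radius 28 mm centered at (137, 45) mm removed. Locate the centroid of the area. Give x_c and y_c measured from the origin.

plate: A = 220 × 90 = 19800.00, centroid at (110.00, 45.00).
hole: A = −π·28² = -2463.01, centroid at (137.00, 45.00).
ΣA = 17336.99 mm²
ΣAx_c = (19800.00)(110.00) + (-2463.01)(137.00) = 1840567.82 mm³
ΣAy_c = (19800.00)(45.00) + (-2463.01)(45.00) = 780164.61 mm³
x_c = 1840567.82 / 17336.99 = 106.16 mm
y_c = 780164.61 / 17336.99 = 45.00 mm

x_c = 106.16 mm, y_c = 45.00 mm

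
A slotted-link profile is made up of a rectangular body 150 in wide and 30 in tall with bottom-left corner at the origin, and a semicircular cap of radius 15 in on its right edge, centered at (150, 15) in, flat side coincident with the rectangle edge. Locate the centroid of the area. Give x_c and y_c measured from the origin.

x_c = 80.93 in, y_c = 15.00 in

Part | A | x̄ᵢ | ȳᵢ | A·x̄ᵢ | A·ȳᵢ
rectangular body | 4500.00 | 75.00 | 15.00 | 337500.00 | 67500.00
semicircular end | 353.43 | 156.37 | 15.00 | 55264.38 | 5301.44
Σ | 4853.43 |  |  | 392764.38 | 72801.44
x_c = 392764.38 / 4853.43 = 80.93 in
y_c = 72801.44 / 4853.43 = 15.00 in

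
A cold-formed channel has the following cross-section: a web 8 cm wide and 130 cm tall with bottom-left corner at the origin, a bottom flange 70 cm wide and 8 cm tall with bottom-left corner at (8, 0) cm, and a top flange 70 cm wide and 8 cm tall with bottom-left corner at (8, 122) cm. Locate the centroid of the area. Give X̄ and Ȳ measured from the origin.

web: A = 8 × 130 = 1040.00, centroid at (4.00, 65.00).
bottom flange: A = 70 × 8 = 560.00, centroid at (43.00, 4.00).
top flange: A = 70 × 8 = 560.00, centroid at (43.00, 126.00).
ΣA = 2160.00 cm², ΣAX̄ = 52320.00 cm³, ΣAȲ = 140400.00 cm³.
X̄ = 52320.00/2160.00 = 24.22 cm; Ȳ = 140400.00/2160.00 = 65.00 cm.

X̄ = 24.22 cm, Ȳ = 65.00 cm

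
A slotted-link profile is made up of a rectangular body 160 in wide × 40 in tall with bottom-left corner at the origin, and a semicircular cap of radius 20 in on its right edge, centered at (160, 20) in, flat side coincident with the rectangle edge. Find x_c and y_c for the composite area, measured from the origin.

Part | A | x̄ᵢ | ȳᵢ | A·x̄ᵢ | A·ȳᵢ
rectangular body | 6400.00 | 80.00 | 20.00 | 512000.00 | 128000.00
semicircular end | 628.32 | 168.49 | 20.00 | 105864.30 | 12566.37
Σ | 7028.32 |  |  | 617864.30 | 140566.37
x_c = 617864.30 / 7028.32 = 87.91 in
y_c = 140566.37 / 7028.32 = 20.00 in

x_c = 87.91 in, y_c = 20.00 in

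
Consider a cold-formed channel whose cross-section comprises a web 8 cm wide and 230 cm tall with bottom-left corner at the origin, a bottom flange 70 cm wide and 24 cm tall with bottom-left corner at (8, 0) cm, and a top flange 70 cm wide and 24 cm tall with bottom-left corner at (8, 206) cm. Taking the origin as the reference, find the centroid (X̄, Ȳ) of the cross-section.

X̄ = 29.20 cm, Ȳ = 115.00 cm

web: A = 8 × 230 = 1840.00, centroid at (4.00, 115.00).
bottom flange: A = 70 × 24 = 1680.00, centroid at (43.00, 12.00).
top flange: A = 70 × 24 = 1680.00, centroid at (43.00, 218.00).
ΣA = 5200.00 cm²
ΣAX̄ = (1840.00)(4.00) + (1680.00)(43.00) + (1680.00)(43.00) = 151840.00 cm³
ΣAȲ = (1840.00)(115.00) + (1680.00)(12.00) + (1680.00)(218.00) = 598000.00 cm³
X̄ = 151840.00 / 5200.00 = 29.20 cm
Ȳ = 598000.00 / 5200.00 = 115.00 cm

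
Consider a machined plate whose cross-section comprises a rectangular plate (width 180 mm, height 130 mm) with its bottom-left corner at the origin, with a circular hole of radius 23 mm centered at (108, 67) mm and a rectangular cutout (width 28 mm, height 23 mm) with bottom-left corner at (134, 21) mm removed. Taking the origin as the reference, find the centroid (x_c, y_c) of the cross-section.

x_c = 86.81 mm, y_c = 65.83 mm

plate: A = 180 × 130 = 23400.00, centroid at (90.00, 65.00).
hole 1: A = −π·23² = -1661.90, centroid at (108.00, 67.00).
hole 2: A = −(28 × 23) = -644.00, centroid at (148.00, 32.50).
ΣA = 21094.10 mm², ΣAx_c = 1831202.53 mm³, ΣAy_c = 1388722.53 mm³.
x_c = 1831202.53/21094.10 = 86.81 mm; y_c = 1388722.53/21094.10 = 65.83 mm.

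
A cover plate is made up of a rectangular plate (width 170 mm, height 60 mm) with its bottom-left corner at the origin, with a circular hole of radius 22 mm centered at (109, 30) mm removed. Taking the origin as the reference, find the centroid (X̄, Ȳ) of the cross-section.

X̄ = 80.80 mm, Ȳ = 30.00 mm

Part | A | x̄ᵢ | ȳᵢ | A·x̄ᵢ | A·ȳᵢ
plate | 10200.00 | 85.00 | 30.00 | 867000.00 | 306000.00
hole | -1520.53 | 109.00 | 30.00 | -165737.86 | -45615.93
Σ | 8679.47 |  |  | 701262.14 | 260384.07
X̄ = 701262.14 / 8679.47 = 80.80 mm
Ȳ = 260384.07 / 8679.47 = 30.00 mm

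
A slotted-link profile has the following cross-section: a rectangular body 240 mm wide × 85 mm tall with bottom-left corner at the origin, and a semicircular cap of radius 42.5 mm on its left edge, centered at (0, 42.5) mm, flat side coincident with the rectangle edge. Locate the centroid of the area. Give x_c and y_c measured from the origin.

rectangular body: A = 240 × 85 = 20400.00, centroid at (120.00, 42.50).
semicircular end: A = ½π·42.5² = 2837.25, centroid at (-18.04, 42.50).
ΣA = 23237.25 mm²
ΣAx_c = (20400.00)(120.00) + (2837.25)(-18.04) = 2396822.92 mm³
ΣAy_c = (20400.00)(42.50) + (2837.25)(42.50) = 987583.16 mm³
x_c = 2396822.92 / 23237.25 = 103.15 mm
y_c = 987583.16 / 23237.25 = 42.50 mm

x_c = 103.15 mm, y_c = 42.50 mm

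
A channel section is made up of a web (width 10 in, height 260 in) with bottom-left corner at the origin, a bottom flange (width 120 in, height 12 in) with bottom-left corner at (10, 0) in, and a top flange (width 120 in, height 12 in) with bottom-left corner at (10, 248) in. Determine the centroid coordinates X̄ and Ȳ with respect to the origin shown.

Part | A | x̄ᵢ | ȳᵢ | A·x̄ᵢ | A·ȳᵢ
web | 2600.00 | 5.00 | 130.00 | 13000.00 | 338000.00
bottom flange | 1440.00 | 70.00 | 6.00 | 100800.00 | 8640.00
top flange | 1440.00 | 70.00 | 254.00 | 100800.00 | 365760.00
Σ | 5480.00 |  |  | 214600.00 | 712400.00
X̄ = 214600.00 / 5480.00 = 39.16 in
Ȳ = 712400.00 / 5480.00 = 130.00 in

X̄ = 39.16 in, Ȳ = 130.00 in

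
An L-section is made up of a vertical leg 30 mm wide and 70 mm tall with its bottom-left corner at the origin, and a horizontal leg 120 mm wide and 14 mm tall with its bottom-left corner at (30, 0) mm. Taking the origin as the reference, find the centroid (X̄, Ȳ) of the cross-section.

vertical leg: A = 30 × 70 = 2100.00, centroid at (15.00, 35.00).
horizontal leg: A = 120 × 14 = 1680.00, centroid at (90.00, 7.00).
ΣA = 3780.00 mm²
ΣAX̄ = (2100.00)(15.00) + (1680.00)(90.00) = 182700.00 mm³
ΣAȲ = (2100.00)(35.00) + (1680.00)(7.00) = 85260.00 mm³
X̄ = 182700.00 / 3780.00 = 48.33 mm
Ȳ = 85260.00 / 3780.00 = 22.56 mm

X̄ = 48.33 mm, Ȳ = 22.56 mm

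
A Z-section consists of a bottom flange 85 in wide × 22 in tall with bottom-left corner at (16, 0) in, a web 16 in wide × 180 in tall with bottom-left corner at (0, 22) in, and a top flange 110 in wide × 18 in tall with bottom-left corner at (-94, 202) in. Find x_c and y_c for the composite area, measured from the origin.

x_c = 8.20 in, y_c = 113.06 in

bottom flange: A = 85 × 22 = 1870.00, centroid at (58.50, 11.00).
web: A = 16 × 180 = 2880.00, centroid at (8.00, 112.00).
top flange: A = 110 × 18 = 1980.00, centroid at (-39.00, 211.00).
ΣA = 6730.00 in²
ΣAx_c = (1870.00)(58.50) + (2880.00)(8.00) + (1980.00)(-39.00) = 55215.00 in³
ΣAy_c = (1870.00)(11.00) + (2880.00)(112.00) + (1980.00)(211.00) = 760910.00 in³
x_c = 55215.00 / 6730.00 = 8.20 in
y_c = 760910.00 / 6730.00 = 113.06 in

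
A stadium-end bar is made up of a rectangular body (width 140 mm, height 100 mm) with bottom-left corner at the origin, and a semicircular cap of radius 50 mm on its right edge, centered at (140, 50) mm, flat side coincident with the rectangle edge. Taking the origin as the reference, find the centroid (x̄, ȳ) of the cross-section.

rectangular body: A = 140 × 100 = 14000.00, centroid at (70.00, 50.00).
semicircular end: A = ½π·50² = 3926.99, centroid at (161.22, 50.00).
ΣA = 17926.99 mm², ΣAx̄ = 1613112.05 mm³, ΣAȳ = 896349.54 mm³.
x̄ = 1613112.05/17926.99 = 89.98 mm; ȳ = 896349.54/17926.99 = 50.00 mm.

x̄ = 89.98 mm, ȳ = 50.00 mm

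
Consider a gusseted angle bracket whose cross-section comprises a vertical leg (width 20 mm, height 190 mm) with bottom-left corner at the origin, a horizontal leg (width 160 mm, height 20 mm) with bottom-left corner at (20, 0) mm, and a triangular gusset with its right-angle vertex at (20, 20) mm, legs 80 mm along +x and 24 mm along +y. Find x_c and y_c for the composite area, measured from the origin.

x_c = 50.60 mm, y_c = 52.75 mm

vertical leg: A = 20 × 190 = 3800.00, centroid at (10.00, 95.00).
horizontal leg: A = 160 × 20 = 3200.00, centroid at (100.00, 10.00).
gusset: A = ½·80·24 = 960.00, centroid at (46.67, 28.00).
ΣA = 7960.00 mm², ΣAx_c = 402800.00 mm³, ΣAy_c = 419880.00 mm³.
x_c = 402800.00/7960.00 = 50.60 mm; y_c = 419880.00/7960.00 = 52.75 mm.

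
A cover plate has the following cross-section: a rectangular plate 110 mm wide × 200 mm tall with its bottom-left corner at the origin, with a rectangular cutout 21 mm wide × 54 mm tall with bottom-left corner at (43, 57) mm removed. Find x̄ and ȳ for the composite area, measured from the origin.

plate: A = 110 × 200 = 22000.00, centroid at (55.00, 100.00).
hole: A = −(21 × 54) = -1134.00, centroid at (53.50, 84.00).
ΣA = 20866.00 mm², ΣAx̄ = 1149331.00 mm³, ΣAȳ = 2104744.00 mm³.
x̄ = 1149331.00/20866.00 = 55.08 mm; ȳ = 2104744.00/20866.00 = 100.87 mm.

x̄ = 55.08 mm, ȳ = 100.87 mm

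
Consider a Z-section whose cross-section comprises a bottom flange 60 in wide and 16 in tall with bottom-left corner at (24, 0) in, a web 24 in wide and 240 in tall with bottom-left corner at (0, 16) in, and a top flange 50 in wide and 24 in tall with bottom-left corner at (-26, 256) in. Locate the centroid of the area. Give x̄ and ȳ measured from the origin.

x̄ = 15.12 in, ȳ = 140.48 in

bottom flange: A = 60 × 16 = 960.00, centroid at (54.00, 8.00).
web: A = 24 × 240 = 5760.00, centroid at (12.00, 136.00).
top flange: A = 50 × 24 = 1200.00, centroid at (-1.00, 268.00).
ΣA = 7920.00 in²
ΣAx̄ = (960.00)(54.00) + (5760.00)(12.00) + (1200.00)(-1.00) = 119760.00 in³
ΣAȳ = (960.00)(8.00) + (5760.00)(136.00) + (1200.00)(268.00) = 1112640.00 in³
x̄ = 119760.00 / 7920.00 = 15.12 in
ȳ = 1112640.00 / 7920.00 = 140.48 in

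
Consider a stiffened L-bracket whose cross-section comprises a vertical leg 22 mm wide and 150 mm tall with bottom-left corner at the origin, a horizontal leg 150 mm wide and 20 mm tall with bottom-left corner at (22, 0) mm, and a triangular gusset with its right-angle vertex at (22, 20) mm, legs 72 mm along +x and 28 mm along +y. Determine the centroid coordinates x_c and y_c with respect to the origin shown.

Part | A | x̄ᵢ | ȳᵢ | A·x̄ᵢ | A·ȳᵢ
vertical leg | 3300.00 | 11.00 | 75.00 | 36300.00 | 247500.00
horizontal leg | 3000.00 | 97.00 | 10.00 | 291000.00 | 30000.00
gusset | 1008.00 | 46.00 | 29.33 | 46368.00 | 29568.00
Σ | 7308.00 |  |  | 373668.00 | 307068.00
x_c = 373668.00 / 7308.00 = 51.13 mm
y_c = 307068.00 / 7308.00 = 42.02 mm

x_c = 51.13 mm, y_c = 42.02 mm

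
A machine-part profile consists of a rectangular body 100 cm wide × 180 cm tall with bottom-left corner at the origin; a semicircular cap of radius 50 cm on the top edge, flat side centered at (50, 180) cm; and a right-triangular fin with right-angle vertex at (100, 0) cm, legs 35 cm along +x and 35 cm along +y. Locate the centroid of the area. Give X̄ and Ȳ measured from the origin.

rectangular body: A = 100 × 180 = 18000.00, centroid at (50.00, 90.00).
semicircular top: A = ½π·50² = 3926.99, centroid at (50.00, 201.22).
triangular fin: A = ½·35·35 = 612.50, centroid at (111.67, 11.67).
ΣA = 22539.49 cm², ΣAX̄ = 1164745.37 cm³, ΣAȲ = 2417337.51 cm³.
X̄ = 1164745.37/22539.49 = 51.68 cm; Ȳ = 2417337.51/22539.49 = 107.25 cm.

X̄ = 51.68 cm, Ȳ = 107.25 cm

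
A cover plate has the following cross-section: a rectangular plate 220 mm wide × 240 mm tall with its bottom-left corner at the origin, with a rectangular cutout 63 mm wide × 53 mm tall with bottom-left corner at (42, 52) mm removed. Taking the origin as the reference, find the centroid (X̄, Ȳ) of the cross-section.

X̄ = 112.46 mm, Ȳ = 122.80 mm

plate: A = 220 × 240 = 52800.00, centroid at (110.00, 120.00).
hole: A = −(63 × 53) = -3339.00, centroid at (73.50, 78.50).
ΣA = 49461.00 mm²
ΣAX̄ = (52800.00)(110.00) + (-3339.00)(73.50) = 5562583.50 mm³
ΣAȲ = (52800.00)(120.00) + (-3339.00)(78.50) = 6073888.50 mm³
X̄ = 5562583.50 / 49461.00 = 112.46 mm
Ȳ = 6073888.50 / 49461.00 = 122.80 mm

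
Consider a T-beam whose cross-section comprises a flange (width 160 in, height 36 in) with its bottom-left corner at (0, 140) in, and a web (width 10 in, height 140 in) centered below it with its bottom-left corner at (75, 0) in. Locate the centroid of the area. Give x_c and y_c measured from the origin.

Part | A | x̄ᵢ | ȳᵢ | A·x̄ᵢ | A·ȳᵢ
web | 1400.00 | 80.00 | 70.00 | 112000.00 | 98000.00
flange | 5760.00 | 80.00 | 158.00 | 460800.00 | 910080.00
Σ | 7160.00 |  |  | 572800.00 | 1008080.00
x_c = 572800.00 / 7160.00 = 80.00 in
y_c = 1008080.00 / 7160.00 = 140.79 in

x_c = 80.00 in, y_c = 140.79 in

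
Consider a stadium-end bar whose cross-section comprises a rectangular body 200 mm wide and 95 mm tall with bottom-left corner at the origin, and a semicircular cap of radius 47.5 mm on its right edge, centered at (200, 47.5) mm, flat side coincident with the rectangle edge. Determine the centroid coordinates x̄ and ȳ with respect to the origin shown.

Part | A | x̄ᵢ | ȳᵢ | A·x̄ᵢ | A·ȳᵢ
rectangular body | 19000.00 | 100.00 | 47.50 | 1900000.00 | 902500.00
semicircular end | 3544.11 | 220.16 | 47.50 | 780269.76 | 168345.19
Σ | 22544.11 |  |  | 2680269.76 | 1070845.19
x̄ = 2680269.76 / 22544.11 = 118.89 mm
ȳ = 1070845.19 / 22544.11 = 47.50 mm

x̄ = 118.89 mm, ȳ = 47.50 mm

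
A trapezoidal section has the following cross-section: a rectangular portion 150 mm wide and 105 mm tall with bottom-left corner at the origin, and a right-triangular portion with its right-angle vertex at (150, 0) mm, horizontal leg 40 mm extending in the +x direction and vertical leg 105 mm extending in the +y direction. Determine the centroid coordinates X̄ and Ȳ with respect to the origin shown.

X̄ = 85.39 mm, Ȳ = 50.44 mm

rectangular portion: A = 150 × 105 = 15750.00, centroid at (75.00, 52.50).
triangular portion: A = ½·40·105 = 2100.00, centroid at (163.33, 35.00).
ΣA = 17850.00 mm², ΣAX̄ = 1524250.00 mm³, ΣAȲ = 900375.00 mm³.
X̄ = 1524250.00/17850.00 = 85.39 mm; Ȳ = 900375.00/17850.00 = 50.44 mm.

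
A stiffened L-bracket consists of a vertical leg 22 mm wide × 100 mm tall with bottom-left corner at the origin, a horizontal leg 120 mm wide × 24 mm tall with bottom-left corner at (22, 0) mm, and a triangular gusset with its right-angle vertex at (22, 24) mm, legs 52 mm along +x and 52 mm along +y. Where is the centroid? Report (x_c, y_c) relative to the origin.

x_c = 48.75 mm, y_c = 31.16 mm

Part | A | x̄ᵢ | ȳᵢ | A·x̄ᵢ | A·ȳᵢ
vertical leg | 2200.00 | 11.00 | 50.00 | 24200.00 | 110000.00
horizontal leg | 2880.00 | 82.00 | 12.00 | 236160.00 | 34560.00
gusset | 1352.00 | 39.33 | 41.33 | 53178.67 | 55882.67
Σ | 6432.00 |  |  | 313538.67 | 200442.67
x_c = 313538.67 / 6432.00 = 48.75 mm
y_c = 200442.67 / 6432.00 = 31.16 mm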